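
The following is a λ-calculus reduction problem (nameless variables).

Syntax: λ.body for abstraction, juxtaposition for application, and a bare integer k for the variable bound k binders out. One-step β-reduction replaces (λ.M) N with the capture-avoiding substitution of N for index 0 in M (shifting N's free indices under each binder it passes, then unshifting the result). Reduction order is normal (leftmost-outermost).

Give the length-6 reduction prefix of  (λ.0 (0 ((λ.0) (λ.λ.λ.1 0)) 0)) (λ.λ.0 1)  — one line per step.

  start: (λ.0 (0 ((λ.0) (λ.λ.λ.1 0)) 0)) (λ.λ.0 1)
  step 1: (λ.λ.0 1) ((λ.λ.0 1) ((λ.0) (λ.λ.λ.1 0)) (λ.λ.0 1))
  step 2: λ.0 ((λ.λ.0 1) ((λ.0) (λ.λ.λ.1 0)) (λ.λ.0 1))
  step 3: λ.0 ((λ.0 ((λ.0) (λ.λ.λ.1 0))) (λ.λ.0 1))
  step 4: λ.0 ((λ.λ.0 1) ((λ.0) (λ.λ.λ.1 0)))
  step 5: λ.0 (λ.0 ((λ.0) (λ.λ.λ.1 0)))
  step 6: λ.0 (λ.0 (λ.λ.λ.1 0))

Answer: after 6 steps: λ.0 (λ.0 (λ.λ.λ.1 0))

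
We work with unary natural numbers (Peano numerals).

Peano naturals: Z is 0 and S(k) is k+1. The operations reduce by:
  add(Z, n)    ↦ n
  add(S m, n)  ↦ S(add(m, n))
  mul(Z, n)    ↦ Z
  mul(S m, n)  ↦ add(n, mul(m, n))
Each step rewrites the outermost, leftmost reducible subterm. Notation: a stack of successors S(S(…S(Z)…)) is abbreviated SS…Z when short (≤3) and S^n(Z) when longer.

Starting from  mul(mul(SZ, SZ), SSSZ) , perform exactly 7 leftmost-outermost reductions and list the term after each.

  start: mul(mul(SZ, SZ), SSSZ)
  step 1: mul(add(SZ, mul(Z, SZ)), SSSZ)
  step 2: mul(S(add(Z, mul(Z, SZ))), SSSZ)
  step 3: add(SSSZ, mul(add(Z, mul(Z, SZ)), SSSZ))
  step 4: S(add(SSZ, mul(add(Z, mul(Z, SZ)), SSSZ)))
  step 5: S(S(add(SZ, mul(add(Z, mul(Z, SZ)), SSSZ))))
  step 6: S(S(S(add(Z, mul(add(Z, mul(Z, SZ)), SSSZ)))))
  step 7: S(S(S(mul(add(Z, mul(Z, SZ)), SSSZ))))

Answer: after 7 steps: S(S(S(mul(add(Z, mul(Z, SZ)), SSSZ))))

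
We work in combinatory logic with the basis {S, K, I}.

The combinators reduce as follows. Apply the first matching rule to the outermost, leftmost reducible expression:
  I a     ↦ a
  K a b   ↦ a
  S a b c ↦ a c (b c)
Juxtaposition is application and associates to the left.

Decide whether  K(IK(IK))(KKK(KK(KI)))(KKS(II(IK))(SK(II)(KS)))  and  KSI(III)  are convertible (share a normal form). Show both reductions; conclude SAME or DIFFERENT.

Answer: DIFFERENT — A ⇓ K, B ⇓ SI

Reduction:
Term A:
  start: K(IK(IK))(KKK(KK(KI)))(KKS(II(IK))(SK(II)(KS)))
  [1] IK(IK)(KKS(II(IK))(SK(II)(KS)))
  [2] K(IK)(KKS(II(IK))(SK(II)(KS)))
  [3] IK
  [4] K

Term B:
  start: KSI(III)
  [1] S(III)
  [2] S(II)
  [3] SI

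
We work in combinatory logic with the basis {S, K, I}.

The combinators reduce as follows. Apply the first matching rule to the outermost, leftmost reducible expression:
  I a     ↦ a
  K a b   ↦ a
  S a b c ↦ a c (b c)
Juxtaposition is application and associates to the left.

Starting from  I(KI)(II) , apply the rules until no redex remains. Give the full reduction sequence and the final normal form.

Answer: normal form = I  (in 2 steps)

Working:
  start: I(KI)(II)
  →1  KI(II)
  →2  I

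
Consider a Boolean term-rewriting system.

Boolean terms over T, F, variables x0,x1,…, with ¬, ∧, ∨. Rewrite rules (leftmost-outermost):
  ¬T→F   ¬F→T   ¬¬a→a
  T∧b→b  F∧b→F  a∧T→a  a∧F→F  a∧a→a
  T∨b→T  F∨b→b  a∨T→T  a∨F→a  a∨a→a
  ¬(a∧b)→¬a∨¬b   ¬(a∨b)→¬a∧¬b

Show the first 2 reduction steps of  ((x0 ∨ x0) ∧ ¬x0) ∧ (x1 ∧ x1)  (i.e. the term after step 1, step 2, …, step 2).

Answer: after 2 steps: (x0 ∧ ¬x0) ∧ x1

Reduction:
  start: ((x0 ∨ x0) ∧ ¬x0) ∧ (x1 ∧ x1)
  step 1: (x0 ∧ ¬x0) ∧ (x1 ∧ x1)
  step 2: (x0 ∧ ¬x0) ∧ x1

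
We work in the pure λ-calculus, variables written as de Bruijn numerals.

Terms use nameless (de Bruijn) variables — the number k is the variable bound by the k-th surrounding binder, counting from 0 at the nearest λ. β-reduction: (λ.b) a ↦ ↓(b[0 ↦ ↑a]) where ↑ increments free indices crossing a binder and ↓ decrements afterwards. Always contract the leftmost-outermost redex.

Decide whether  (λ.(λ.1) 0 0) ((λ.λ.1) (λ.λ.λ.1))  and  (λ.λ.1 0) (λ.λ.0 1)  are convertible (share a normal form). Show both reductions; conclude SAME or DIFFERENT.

Answer: DIFFERENT — A ⇓ λ.λ.λ.1, B ⇓ λ.λ.0 1

Reduction:
Term A:
  start: (λ.(λ.1) 0 0) ((λ.λ.1) (λ.λ.λ.1))
  step 1: (λ.(λ.λ.1) (λ.λ.λ.1)) ((λ.λ.1) (λ.λ.λ.1)) ((λ.λ.1) (λ.λ.λ.1))
  step 2: (λ.λ.1) (λ.λ.λ.1) ((λ.λ.1) (λ.λ.λ.1))
  step 3: (λ.λ.λ.λ.1) ((λ.λ.1) (λ.λ.λ.1))
  step 4: λ.λ.λ.1

Term B:
  start: (λ.λ.1 0) (λ.λ.0 1)
  step 1: λ.(λ.λ.0 1) 0
  step 2: λ.λ.0 1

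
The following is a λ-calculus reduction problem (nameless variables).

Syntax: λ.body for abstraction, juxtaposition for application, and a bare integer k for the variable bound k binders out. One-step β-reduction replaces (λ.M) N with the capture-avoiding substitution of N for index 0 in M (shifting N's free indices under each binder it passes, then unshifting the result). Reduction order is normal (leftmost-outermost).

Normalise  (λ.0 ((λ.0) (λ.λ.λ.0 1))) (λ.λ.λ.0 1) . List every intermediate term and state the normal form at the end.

  start: (λ.0 ((λ.0) (λ.λ.λ.0 1))) (λ.λ.λ.0 1)
  →1  (λ.λ.λ.0 1) ((λ.0) (λ.λ.λ.0 1))
  →2  λ.λ.0 1

Answer: normal form = λ.λ.0 1  (in 2 steps)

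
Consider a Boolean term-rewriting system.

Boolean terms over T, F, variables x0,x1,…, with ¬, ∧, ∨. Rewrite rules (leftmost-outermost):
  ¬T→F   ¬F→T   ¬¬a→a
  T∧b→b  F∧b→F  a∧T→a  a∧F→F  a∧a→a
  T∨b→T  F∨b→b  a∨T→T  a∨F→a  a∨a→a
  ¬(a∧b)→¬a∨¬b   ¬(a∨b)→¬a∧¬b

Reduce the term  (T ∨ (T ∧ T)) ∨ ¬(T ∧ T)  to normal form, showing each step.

  start: (T ∨ (T ∧ T)) ∨ ¬(T ∧ T)
  [1] T ∨ ¬(T ∧ T)
  [2] T

Answer: normal form = T  (in 2 steps)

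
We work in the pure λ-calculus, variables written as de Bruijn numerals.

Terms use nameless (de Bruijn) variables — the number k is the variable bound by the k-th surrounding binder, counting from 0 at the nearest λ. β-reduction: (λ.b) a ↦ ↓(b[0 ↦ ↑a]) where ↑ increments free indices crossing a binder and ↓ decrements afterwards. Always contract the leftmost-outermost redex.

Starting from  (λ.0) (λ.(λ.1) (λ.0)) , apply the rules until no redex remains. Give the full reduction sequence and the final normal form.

  start: (λ.0) (λ.(λ.1) (λ.0))
  →1  λ.(λ.1) (λ.0)
  →2  λ.0

Answer: normal form = λ.0  (in 2 steps)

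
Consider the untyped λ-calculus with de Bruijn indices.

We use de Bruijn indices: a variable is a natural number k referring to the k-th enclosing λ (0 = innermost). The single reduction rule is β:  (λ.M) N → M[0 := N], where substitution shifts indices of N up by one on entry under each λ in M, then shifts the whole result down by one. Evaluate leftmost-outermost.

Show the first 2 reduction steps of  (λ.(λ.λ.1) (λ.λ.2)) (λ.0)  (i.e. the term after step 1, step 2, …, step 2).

Answer: after 2 steps: λ.λ.λ.λ.0

Reduction:
  start: (λ.(λ.λ.1) (λ.λ.2)) (λ.0)
  step 1: (λ.λ.1) (λ.λ.λ.0)
  step 2: λ.λ.λ.λ.0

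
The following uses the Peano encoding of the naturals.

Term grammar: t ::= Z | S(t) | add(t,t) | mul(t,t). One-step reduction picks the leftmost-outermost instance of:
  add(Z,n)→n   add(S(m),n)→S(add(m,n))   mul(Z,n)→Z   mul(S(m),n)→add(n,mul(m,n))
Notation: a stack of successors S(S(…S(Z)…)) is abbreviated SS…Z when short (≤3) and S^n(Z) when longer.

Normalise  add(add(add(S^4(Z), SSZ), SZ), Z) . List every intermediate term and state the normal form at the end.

  start: add(add(add(S^4(Z), SSZ), SZ), Z)
  [1] add(add(S(add(SSSZ, SSZ)), SZ), Z)
  [2] add(S(add(add(SSSZ, SSZ), SZ)), Z)
  [3] S(add(add(add(SSSZ, SSZ), SZ), Z))
  [4] S(add(add(S(add(SSZ, SSZ)), SZ), Z))
  [5] S(add(S(add(add(SSZ, SSZ), SZ)), Z))
  [6] S(S(add(add(add(SSZ, SSZ), SZ), Z)))
  [7] S(S(add(add(S(add(SZ, SSZ)), SZ), Z)))
  [8] S(S(add(S(add(add(SZ, SSZ), SZ)), Z)))
  [9] S(S(S(add(add(add(SZ, SSZ), SZ), Z))))
  [10] S(S(S(add(add(S(add(Z, SSZ)), SZ), Z))))
  [11] S(S(S(add(S(add(add(Z, SSZ), SZ)), Z))))
  [12] S(S(S(S(add(add(add(Z, SSZ), SZ), Z)))))
  [13] S(S(S(S(add(add(SSZ, SZ), Z)))))
  [14] S(S(S(S(add(S(add(SZ, SZ)), Z)))))
  [15] S(S(S(S(S(add(add(SZ, SZ), Z))))))
  [16] S(S(S(S(S(add(S(add(Z, SZ)), Z))))))
  [17] S(S(S(S(S(S(add(add(Z, SZ), Z)))))))
  [18] S(S(S(S(S(S(add(SZ, Z)))))))
  [19] S(S(S(S(S(S(S(add(Z, Z))))))))
  [20] S^7(Z)

Answer: normal form = S^7(Z)  (in 20 steps)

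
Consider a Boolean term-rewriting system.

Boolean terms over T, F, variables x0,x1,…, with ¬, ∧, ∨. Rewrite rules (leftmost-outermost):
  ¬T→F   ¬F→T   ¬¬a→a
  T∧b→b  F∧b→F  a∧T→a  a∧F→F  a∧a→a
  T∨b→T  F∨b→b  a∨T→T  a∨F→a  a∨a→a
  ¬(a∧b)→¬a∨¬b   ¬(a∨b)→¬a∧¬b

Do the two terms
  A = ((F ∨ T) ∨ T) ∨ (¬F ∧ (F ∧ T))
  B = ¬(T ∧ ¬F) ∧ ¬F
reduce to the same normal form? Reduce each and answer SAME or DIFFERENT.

Answer: DIFFERENT — A ⇓ T, B ⇓ F

Derivation:
Term A:
  start: ((F ∨ T) ∨ T) ∨ (¬F ∧ (F ∧ T))
  step 1: T ∨ (¬F ∧ (F ∧ T))
  step 2: T

Term B:
  start: ¬(T ∧ ¬F) ∧ ¬F
  step 1: (¬T ∨ ¬¬F) ∧ ¬F
  step 2: (F ∨ ¬¬F) ∧ ¬F
  step 3: ¬¬F ∧ ¬F
  step 4: F ∧ ¬F
  step 5: F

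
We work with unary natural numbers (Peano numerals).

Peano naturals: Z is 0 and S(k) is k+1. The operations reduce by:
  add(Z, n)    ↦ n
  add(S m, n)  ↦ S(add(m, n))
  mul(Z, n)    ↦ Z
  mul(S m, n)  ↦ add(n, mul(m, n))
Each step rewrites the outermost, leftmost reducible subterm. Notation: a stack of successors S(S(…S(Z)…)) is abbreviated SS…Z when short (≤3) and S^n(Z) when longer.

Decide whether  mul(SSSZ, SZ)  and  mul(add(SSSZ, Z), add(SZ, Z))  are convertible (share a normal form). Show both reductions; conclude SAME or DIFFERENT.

Answer: SAME — A ⇓ SSSZ, B ⇓ SSSZ

Reduction:
Term A:
  start: mul(SSSZ, SZ)
  step 1: add(SZ, mul(SSZ, SZ))
  step 2: S(add(Z, mul(SSZ, SZ)))
  step 3: S(mul(SSZ, SZ))
  step 4: S(add(SZ, mul(SZ, SZ)))
  step 5: S(S(add(Z, mul(SZ, SZ))))
  step 6: S(S(mul(SZ, SZ)))
  step 7: S(S(add(SZ, mul(Z, SZ))))
  step 8: S(S(S(add(Z, mul(Z, SZ)))))
  step 9: S(S(S(mul(Z, SZ))))
  step 10: SSSZ

Term B:
  start: mul(add(SSSZ, Z), add(SZ, Z))
  step 1: mul(S(add(SSZ, Z)), add(SZ, Z))
  step 2: add(add(SZ, Z), mul(add(SSZ, Z), add(SZ, Z)))
  step 3: add(S(add(Z, Z)), mul(add(SSZ, Z), add(SZ, Z)))
  step 4: S(add(add(Z, Z), mul(add(SSZ, Z), add(SZ, Z))))
  step 5: S(add(Z, mul(add(SSZ, Z), add(SZ, Z))))
  step 6: S(mul(add(SSZ, Z), add(SZ, Z)))
  step 7: S(mul(S(add(SZ, Z)), add(SZ, Z)))
  step 8: S(add(add(SZ, Z), mul(add(SZ, Z), add(SZ, Z))))
  step 9: S(add(S(add(Z, Z)), mul(add(SZ, Z), add(SZ, Z))))
  step 10: S(S(add(add(Z, Z), mul(add(SZ, Z), add(SZ, Z)))))
  step 11: S(S(add(Z, mul(add(SZ, Z), add(SZ, Z)))))
  step 12: S(S(mul(add(SZ, Z), add(SZ, Z))))
  step 13: S(S(mul(S(add(Z, Z)), add(SZ, Z))))
  step 14: S(S(add(add(SZ, Z), mul(add(Z, Z), add(SZ, Z)))))
  step 15: S(S(add(S(add(Z, Z)), mul(add(Z, Z), add(SZ, Z)))))
  step 16: S(S(S(add(add(Z, Z), mul(add(Z, Z), add(SZ, Z))))))
  step 17: S(S(S(add(Z, mul(add(Z, Z), add(SZ, Z))))))
  step 18: S(S(S(mul(add(Z, Z), add(SZ, Z)))))
  step 19: S(S(S(mul(Z, add(SZ, Z)))))
  step 20: SSSZ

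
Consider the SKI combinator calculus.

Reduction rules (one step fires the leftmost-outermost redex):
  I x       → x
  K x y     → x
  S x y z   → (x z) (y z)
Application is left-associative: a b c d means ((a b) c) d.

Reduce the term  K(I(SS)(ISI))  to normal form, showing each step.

  start: K(I(SS)(ISI))
  [1] K(SS(ISI))
  [2] K(SS(SI))

Answer: normal form = K(SS(SI))  (in 2 steps)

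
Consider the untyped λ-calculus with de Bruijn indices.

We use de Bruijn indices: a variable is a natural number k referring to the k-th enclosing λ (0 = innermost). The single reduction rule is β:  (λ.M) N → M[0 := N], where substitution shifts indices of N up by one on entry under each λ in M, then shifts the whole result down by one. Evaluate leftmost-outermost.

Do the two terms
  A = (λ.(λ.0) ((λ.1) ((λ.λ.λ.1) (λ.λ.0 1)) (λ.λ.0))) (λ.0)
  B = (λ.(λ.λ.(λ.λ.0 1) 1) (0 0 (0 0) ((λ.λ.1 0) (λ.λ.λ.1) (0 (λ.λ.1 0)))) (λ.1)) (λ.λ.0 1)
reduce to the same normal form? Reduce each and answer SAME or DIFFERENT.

Answer: DIFFERENT — A ⇓ λ.λ.0, B ⇓ λ.0 (λ.λ.λ.0 1)

Reduction:
Term A:
  start: (λ.(λ.0) ((λ.1) ((λ.λ.λ.1) (λ.λ.0 1)) (λ.λ.0))) (λ.0)
  [1] (λ.0) ((λ.λ.0) ((λ.λ.λ.1) (λ.λ.0 1)) (λ.λ.0))
  [2] (λ.λ.0) ((λ.λ.λ.1) (λ.λ.0 1)) (λ.λ.0)
  [3] (λ.0) (λ.λ.0)
  [4] λ.λ.0

Term B:
  start: (λ.(λ.λ.(λ.λ.0 1) 1) (0 0 (0 0) ((λ.λ.1 0) (λ.λ.λ.1) (0 (λ.λ.1 0)))) (λ.1)) (λ.λ.0 1)
  [1] (λ.λ.(λ.λ.0 1) 1) ((λ.λ.0 1) (λ.λ.0 1) ((λ.λ.0 1) (λ.λ.0 1)) ((λ.λ.1 0) (λ.λ.λ.1) ((λ.λ.0 1) (λ.λ.1 0)))) (λ.λ.λ.0 1)
  [2] (λ.(λ.λ.0 1) ((λ.λ.0 1) (λ.λ.0 1) ((λ.λ.0 1) (λ.λ.0 1)) ((λ.λ.1 0) (λ.λ.λ.1) ((λ.λ.0 1) (λ.λ.1 0))))) (λ.λ.λ.0 1)
  [3] (λ.λ.0 1) ((λ.λ.0 1) (λ.λ.0 1) ((λ.λ.0 1) (λ.λ.0 1)) ((λ.λ.1 0) (λ.λ.λ.1) ((λ.λ.0 1) (λ.λ.1 0))))
  [4] λ.0 ((λ.λ.0 1) (λ.λ.0 1) ((λ.λ.0 1) (λ.λ.0 1)) ((λ.λ.1 0) (λ.λ.λ.1) ((λ.λ.0 1) (λ.λ.1 0))))
  [5] λ.0 ((λ.0 (λ.λ.0 1)) ((λ.λ.0 1) (λ.λ.0 1)) ((λ.λ.1 0) (λ.λ.λ.1) ((λ.λ.0 1) (λ.λ.1 0))))
  [6] λ.0 ((λ.λ.0 1) (λ.λ.0 1) (λ.λ.0 1) ((λ.λ.1 0) (λ.λ.λ.1) ((λ.λ.0 1) (λ.λ.1 0))))
  [7] λ.0 ((λ.0 (λ.λ.0 1)) (λ.λ.0 1) ((λ.λ.1 0) (λ.λ.λ.1) ((λ.λ.0 1) (λ.λ.1 0))))
  [8] λ.0 ((λ.λ.0 1) (λ.λ.0 1) ((λ.λ.1 0) (λ.λ.λ.1) ((λ.λ.0 1) (λ.λ.1 0))))
  [9] λ.0 ((λ.0 (λ.λ.0 1)) ((λ.λ.1 0) (λ.λ.λ.1) ((λ.λ.0 1) (λ.λ.1 0))))
  [10] λ.0 ((λ.λ.1 0) (λ.λ.λ.1) ((λ.λ.0 1) (λ.λ.1 0)) (λ.λ.0 1))
  [11] λ.0 ((λ.(λ.λ.λ.1) 0) ((λ.λ.0 1) (λ.λ.1 0)) (λ.λ.0 1))
  [12] λ.0 ((λ.λ.λ.1) ((λ.λ.0 1) (λ.λ.1 0)) (λ.λ.0 1))
  [13] λ.0 ((λ.λ.1) (λ.λ.0 1))
  [14] λ.0 (λ.λ.λ.0 1)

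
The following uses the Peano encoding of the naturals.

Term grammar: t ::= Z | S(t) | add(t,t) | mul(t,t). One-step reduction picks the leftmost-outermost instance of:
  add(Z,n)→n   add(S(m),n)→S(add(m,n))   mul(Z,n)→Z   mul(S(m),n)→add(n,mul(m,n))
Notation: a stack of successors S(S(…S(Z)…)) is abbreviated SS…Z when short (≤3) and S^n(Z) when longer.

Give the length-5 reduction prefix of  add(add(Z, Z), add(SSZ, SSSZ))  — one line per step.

  start: add(add(Z, Z), add(SSZ, SSSZ))
  →1  add(Z, add(SSZ, SSSZ))
  →2  add(SSZ, SSSZ)
  →3  S(add(SZ, SSSZ))
  →4  S(S(add(Z, SSSZ)))
  →5  S^5(Z)

Answer: after 5 steps: S^5(Z)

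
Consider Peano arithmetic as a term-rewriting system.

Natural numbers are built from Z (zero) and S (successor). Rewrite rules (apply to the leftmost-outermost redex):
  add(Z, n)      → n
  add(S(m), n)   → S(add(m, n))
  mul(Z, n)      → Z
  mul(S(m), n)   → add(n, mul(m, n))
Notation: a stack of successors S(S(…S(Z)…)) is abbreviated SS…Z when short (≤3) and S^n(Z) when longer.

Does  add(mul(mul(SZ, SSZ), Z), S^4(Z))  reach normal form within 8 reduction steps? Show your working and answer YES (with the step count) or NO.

Answer: NO — after 8 steps the term is add(mul(mul(Z, SSZ), Z), S^4(Z)), not yet normal

Working:
  start: add(mul(mul(SZ, SSZ), Z), S^4(Z))
  [1] add(mul(add(SSZ, mul(Z, SSZ)), Z), S^4(Z))
  [2] add(mul(S(add(SZ, mul(Z, SSZ))), Z), S^4(Z))
  [3] add(add(Z, mul(add(SZ, mul(Z, SSZ)), Z)), S^4(Z))
  [4] add(mul(add(SZ, mul(Z, SSZ)), Z), S^4(Z))
  [5] add(mul(S(add(Z, mul(Z, SSZ))), Z), S^4(Z))
  [6] add(add(Z, mul(add(Z, mul(Z, SSZ)), Z)), S^4(Z))
  [7] add(mul(add(Z, mul(Z, SSZ)), Z), S^4(Z))
  [8] add(mul(mul(Z, SSZ), Z), S^4(Z))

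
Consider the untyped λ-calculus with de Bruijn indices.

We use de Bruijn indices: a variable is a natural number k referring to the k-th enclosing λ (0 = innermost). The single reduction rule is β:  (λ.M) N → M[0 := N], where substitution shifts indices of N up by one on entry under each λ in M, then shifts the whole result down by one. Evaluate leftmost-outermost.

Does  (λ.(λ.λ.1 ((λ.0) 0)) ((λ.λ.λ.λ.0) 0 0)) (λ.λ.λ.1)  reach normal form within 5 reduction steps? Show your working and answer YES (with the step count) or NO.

  start: (λ.(λ.λ.1 ((λ.0) 0)) ((λ.λ.λ.λ.0) 0 0)) (λ.λ.λ.1)
  [1] (λ.λ.1 ((λ.0) 0)) ((λ.λ.λ.λ.0) (λ.λ.λ.1) (λ.λ.λ.1))
  [2] λ.(λ.λ.λ.λ.0) (λ.λ.λ.1) (λ.λ.λ.1) ((λ.0) 0)
  [3] λ.(λ.λ.λ.0) (λ.λ.λ.1) ((λ.0) 0)
  [4] λ.(λ.λ.0) ((λ.0) 0)
  [5] λ.λ.0

Answer: YES — reaches normal form λ.λ.0 in 5 ≤ 5 steps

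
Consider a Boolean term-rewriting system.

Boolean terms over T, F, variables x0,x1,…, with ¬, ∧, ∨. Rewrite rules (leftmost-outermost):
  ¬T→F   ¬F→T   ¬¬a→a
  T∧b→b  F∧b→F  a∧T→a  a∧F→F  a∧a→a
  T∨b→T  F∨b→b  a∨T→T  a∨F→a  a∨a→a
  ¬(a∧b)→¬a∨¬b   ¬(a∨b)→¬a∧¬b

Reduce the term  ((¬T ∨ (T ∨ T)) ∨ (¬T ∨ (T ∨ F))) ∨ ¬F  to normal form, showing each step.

  start: ((¬T ∨ (T ∨ T)) ∨ (¬T ∨ (T ∨ F))) ∨ ¬F
  [1] ((F ∨ (T ∨ T)) ∨ (¬T ∨ (T ∨ F))) ∨ ¬F
  [2] ((T ∨ T) ∨ (¬T ∨ (T ∨ F))) ∨ ¬F
  [3] (T ∨ (¬T ∨ (T ∨ F))) ∨ ¬F
  [4] T ∨ ¬F
  [5] T

Answer: normal form = T  (in 5 steps)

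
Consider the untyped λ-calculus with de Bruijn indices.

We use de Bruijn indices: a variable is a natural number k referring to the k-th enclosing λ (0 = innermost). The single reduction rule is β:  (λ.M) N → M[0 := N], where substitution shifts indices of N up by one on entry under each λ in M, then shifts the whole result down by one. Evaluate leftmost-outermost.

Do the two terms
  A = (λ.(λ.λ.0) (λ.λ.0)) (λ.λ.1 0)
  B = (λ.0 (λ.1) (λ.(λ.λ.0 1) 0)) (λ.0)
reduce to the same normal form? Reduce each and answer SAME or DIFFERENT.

Answer: SAME — A ⇓ λ.0, B ⇓ λ.0

Working:
Term A:
  start: (λ.(λ.λ.0) (λ.λ.0)) (λ.λ.1 0)
  step 1: (λ.λ.0) (λ.λ.0)
  step 2: λ.0

Term B:
  start: (λ.0 (λ.1) (λ.(λ.λ.0 1) 0)) (λ.0)
  step 1: (λ.0) (λ.λ.0) (λ.(λ.λ.0 1) 0)
  step 2: (λ.λ.0) (λ.(λ.λ.0 1) 0)
  step 3: λ.0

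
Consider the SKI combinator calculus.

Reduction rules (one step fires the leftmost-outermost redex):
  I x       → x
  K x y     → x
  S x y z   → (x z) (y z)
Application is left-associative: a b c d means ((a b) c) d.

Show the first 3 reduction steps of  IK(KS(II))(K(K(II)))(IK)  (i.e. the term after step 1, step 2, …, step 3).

Answer: after 3 steps: S(IK)

Reduction:
  start: IK(KS(II))(K(K(II)))(IK)
  [1] K(KS(II))(K(K(II)))(IK)
  [2] KS(II)(IK)
  [3] S(IK)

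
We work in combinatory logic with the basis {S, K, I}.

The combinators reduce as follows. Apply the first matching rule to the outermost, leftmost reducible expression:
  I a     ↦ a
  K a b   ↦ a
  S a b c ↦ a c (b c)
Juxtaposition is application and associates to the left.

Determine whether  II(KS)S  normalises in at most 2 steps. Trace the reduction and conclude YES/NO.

  start: II(KS)S
  →1  I(KS)S
  →2  KSS

Answer: NO — after 2 steps the term is KSS, not yet normal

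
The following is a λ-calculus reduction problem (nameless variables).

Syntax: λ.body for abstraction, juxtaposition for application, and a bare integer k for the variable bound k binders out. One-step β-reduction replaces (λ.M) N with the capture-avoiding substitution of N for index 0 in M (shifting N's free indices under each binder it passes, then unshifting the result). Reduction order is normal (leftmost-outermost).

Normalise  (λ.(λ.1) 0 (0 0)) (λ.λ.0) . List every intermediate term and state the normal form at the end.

  start: (λ.(λ.1) 0 (0 0)) (λ.λ.0)
  step 1: (λ.λ.λ.0) (λ.λ.0) ((λ.λ.0) (λ.λ.0))
  step 2: (λ.λ.0) ((λ.λ.0) (λ.λ.0))
  step 3: λ.0

Answer: normal form = λ.0  (in 3 steps)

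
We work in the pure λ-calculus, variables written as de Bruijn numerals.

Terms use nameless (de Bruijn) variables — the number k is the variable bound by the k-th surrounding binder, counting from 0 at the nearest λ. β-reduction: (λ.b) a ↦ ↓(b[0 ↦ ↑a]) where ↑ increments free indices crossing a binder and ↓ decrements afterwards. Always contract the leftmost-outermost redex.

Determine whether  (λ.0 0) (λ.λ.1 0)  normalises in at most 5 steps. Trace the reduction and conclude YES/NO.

  start: (λ.0 0) (λ.λ.1 0)
  [1] (λ.λ.1 0) (λ.λ.1 0)
  [2] λ.(λ.λ.1 0) 0
  [3] λ.λ.1 0

Answer: YES — reaches normal form λ.λ.1 0 in 3 ≤ 5 steps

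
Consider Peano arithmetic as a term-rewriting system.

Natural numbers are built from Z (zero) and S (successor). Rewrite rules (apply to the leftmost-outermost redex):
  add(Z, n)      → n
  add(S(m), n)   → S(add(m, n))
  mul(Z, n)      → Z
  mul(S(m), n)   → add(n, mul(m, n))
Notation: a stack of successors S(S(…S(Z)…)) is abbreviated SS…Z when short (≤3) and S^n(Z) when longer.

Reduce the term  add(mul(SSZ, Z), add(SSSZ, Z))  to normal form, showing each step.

Answer: normal form = SSSZ  (in 10 steps)

Derivation:
  start: add(mul(SSZ, Z), add(SSSZ, Z))
  →1  add(add(Z, mul(SZ, Z)), add(SSSZ, Z))
  →2  add(mul(SZ, Z), add(SSSZ, Z))
  →3  add(add(Z, mul(Z, Z)), add(SSSZ, Z))
  →4  add(mul(Z, Z), add(SSSZ, Z))
  →5  add(Z, add(SSSZ, Z))
  →6  add(SSSZ, Z)
  →7  S(add(SSZ, Z))
  →8  S(S(add(SZ, Z)))
  →9  S(S(S(add(Z, Z))))
  →10  SSSZ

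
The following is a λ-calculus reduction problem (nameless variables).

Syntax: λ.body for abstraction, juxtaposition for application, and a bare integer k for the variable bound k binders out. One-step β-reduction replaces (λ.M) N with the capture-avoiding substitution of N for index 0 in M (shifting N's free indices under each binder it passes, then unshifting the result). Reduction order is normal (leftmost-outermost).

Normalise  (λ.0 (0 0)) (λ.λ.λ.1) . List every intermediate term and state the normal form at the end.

Answer: normal form = λ.λ.1  (in 2 steps)

Working:
  start: (λ.0 (0 0)) (λ.λ.λ.1)
  →1  (λ.λ.λ.1) ((λ.λ.λ.1) (λ.λ.λ.1))
  →2  λ.λ.1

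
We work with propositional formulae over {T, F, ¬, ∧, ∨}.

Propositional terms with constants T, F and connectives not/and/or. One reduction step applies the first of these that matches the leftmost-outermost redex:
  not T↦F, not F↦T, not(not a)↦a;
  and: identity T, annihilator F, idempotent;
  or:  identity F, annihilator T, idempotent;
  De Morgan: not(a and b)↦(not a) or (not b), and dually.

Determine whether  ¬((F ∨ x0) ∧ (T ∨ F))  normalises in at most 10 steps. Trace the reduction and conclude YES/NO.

Answer: YES — reaches normal form ¬x0 in 8 ≤ 10 steps

Derivation:
  start: ¬((F ∨ x0) ∧ (T ∨ F))
  →1  ¬(F ∨ x0) ∨ ¬(T ∨ F)
  →2  (¬F ∧ ¬x0) ∨ ¬(T ∨ F)
  →3  (T ∧ ¬x0) ∨ ¬(T ∨ F)
  →4  ¬x0 ∨ ¬(T ∨ F)
  →5  ¬x0 ∨ (¬T ∧ ¬F)
  →6  ¬x0 ∨ (F ∧ ¬F)
  →7  ¬x0 ∨ F
  →8  ¬x0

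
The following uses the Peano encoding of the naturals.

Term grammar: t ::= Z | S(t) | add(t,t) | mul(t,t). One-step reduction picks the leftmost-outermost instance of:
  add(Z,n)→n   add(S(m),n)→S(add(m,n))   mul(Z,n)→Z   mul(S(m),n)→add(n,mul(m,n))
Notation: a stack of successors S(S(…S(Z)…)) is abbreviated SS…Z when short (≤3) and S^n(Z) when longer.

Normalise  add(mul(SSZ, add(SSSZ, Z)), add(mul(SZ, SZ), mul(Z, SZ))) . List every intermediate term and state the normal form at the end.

  start: add(mul(SSZ, add(SSSZ, Z)), add(mul(SZ, SZ), mul(Z, SZ)))
  [1] add(add(add(SSSZ, Z), mul(SZ, add(SSSZ, Z))), add(mul(SZ, SZ), mul(Z, SZ)))
  [2] add(add(S(add(SSZ, Z)), mul(SZ, add(SSSZ, Z))), add(mul(SZ, SZ), mul(Z, SZ)))
  [3] add(S(add(add(SSZ, Z), mul(SZ, add(SSSZ, Z)))), add(mul(SZ, SZ), mul(Z, SZ)))
  [4] S(add(add(add(SSZ, Z), mul(SZ, add(SSSZ, Z))), add(mul(SZ, SZ), mul(Z, SZ))))
  [5] S(add(add(S(add(SZ, Z)), mul(SZ, add(SSSZ, Z))), add(mul(SZ, SZ), mul(Z, SZ))))
  [6] S(add(S(add(add(SZ, Z), mul(SZ, add(SSSZ, Z)))), add(mul(SZ, SZ), mul(Z, SZ))))
  [7] S(S(add(add(add(SZ, Z), mul(SZ, add(SSSZ, Z))), add(mul(SZ, SZ), mul(Z, SZ)))))
  [8] S(S(add(add(S(add(Z, Z)), mul(SZ, add(SSSZ, Z))), add(mul(SZ, SZ), mul(Z, SZ)))))
  [9] S(S(add(S(add(add(Z, Z), mul(SZ, add(SSSZ, Z)))), add(mul(SZ, SZ), mul(Z, SZ)))))
  [10] S(S(S(add(add(add(Z, Z), mul(SZ, add(SSSZ, Z))), add(mul(SZ, SZ), mul(Z, SZ))))))
  [11] S(S(S(add(add(Z, mul(SZ, add(SSSZ, Z))), add(mul(SZ, SZ), mul(Z, SZ))))))
  [12] S(S(S(add(mul(SZ, add(SSSZ, Z)), add(mul(SZ, SZ), mul(Z, SZ))))))
  [13] S(S(S(add(add(add(SSSZ, Z), mul(Z, add(SSSZ, Z))), add(mul(SZ, SZ), mul(Z, SZ))))))
  [14] S(S(S(add(add(S(add(SSZ, Z)), mul(Z, add(SSSZ, Z))), add(mul(SZ, SZ), mul(Z, SZ))))))
  [15] S(S(S(add(S(add(add(SSZ, Z), mul(Z, add(SSSZ, Z)))), add(mul(SZ, SZ), mul(Z, SZ))))))
  [16] S(S(S(S(add(add(add(SSZ, Z), mul(Z, add(SSSZ, Z))), add(mul(SZ, SZ), mul(Z, SZ)))))))
  [17] S(S(S(S(add(add(S(add(SZ, Z)), mul(Z, add(SSSZ, Z))), add(mul(SZ, SZ), mul(Z, SZ)))))))
  [18] S(S(S(S(add(S(add(add(SZ, Z), mul(Z, add(SSSZ, Z)))), add(mul(SZ, SZ), mul(Z, SZ)))))))
  [19] S(S(S(S(S(add(add(add(SZ, Z), mul(Z, add(SSSZ, Z))), add(mul(SZ, SZ), mul(Z, SZ))))))))
  [20] S(S(S(S(S(add(add(S(add(Z, Z)), mul(Z, add(SSSZ, Z))), add(mul(SZ, SZ), mul(Z, SZ))))))))
  [21] S(S(S(S(S(add(S(add(add(Z, Z), mul(Z, add(SSSZ, Z)))), add(mul(SZ, SZ), mul(Z, SZ))))))))
  [22] S(S(S(S(S(S(add(add(add(Z, Z), mul(Z, add(SSSZ, Z))), add(mul(SZ, SZ), mul(Z, SZ)))))))))
  [23] S(S(S(S(S(S(add(add(Z, mul(Z, add(SSSZ, Z))), add(mul(SZ, SZ), mul(Z, SZ)))))))))
  [24] S(S(S(S(S(S(add(mul(Z, add(SSSZ, Z)), add(mul(SZ, SZ), mul(Z, SZ)))))))))
  [25] S(S(S(S(S(S(add(Z, add(mul(SZ, SZ), mul(Z, SZ)))))))))
  [26] S(S(S(S(S(S(add(mul(SZ, SZ), mul(Z, SZ))))))))
  [27] S(S(S(S(S(S(add(add(SZ, mul(Z, SZ)), mul(Z, SZ))))))))
  [28] S(S(S(S(S(S(add(S(add(Z, mul(Z, SZ))), mul(Z, SZ))))))))
  [29] S(S(S(S(S(S(S(add(add(Z, mul(Z, SZ)), mul(Z, SZ)))))))))
  [30] S(S(S(S(S(S(S(add(mul(Z, SZ), mul(Z, SZ)))))))))
  [31] S(S(S(S(S(S(S(add(Z, mul(Z, SZ)))))))))
  [32] S(S(S(S(S(S(S(mul(Z, SZ))))))))
  [33] S^7(Z)

Answer: normal form = S^7(Z)  (in 33 steps)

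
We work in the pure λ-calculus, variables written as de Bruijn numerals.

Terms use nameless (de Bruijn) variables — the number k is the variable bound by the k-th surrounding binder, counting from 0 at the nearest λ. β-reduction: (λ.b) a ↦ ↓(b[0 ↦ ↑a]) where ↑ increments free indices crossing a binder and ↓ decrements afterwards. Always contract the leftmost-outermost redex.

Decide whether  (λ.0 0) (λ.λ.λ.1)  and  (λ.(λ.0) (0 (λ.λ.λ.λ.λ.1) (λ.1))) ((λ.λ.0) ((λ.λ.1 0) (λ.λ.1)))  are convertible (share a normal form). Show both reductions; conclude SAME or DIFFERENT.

Term A:
  start: (λ.0 0) (λ.λ.λ.1)
  →1  (λ.λ.λ.1) (λ.λ.λ.1)
  →2  λ.λ.1

Term B:
  start: (λ.(λ.0) (0 (λ.λ.λ.λ.λ.1) (λ.1))) ((λ.λ.0) ((λ.λ.1 0) (λ.λ.1)))
  →1  (λ.0) ((λ.λ.0) ((λ.λ.1 0) (λ.λ.1)) (λ.λ.λ.λ.λ.1) (λ.(λ.λ.0) ((λ.λ.1 0) (λ.λ.1))))
  →2  (λ.λ.0) ((λ.λ.1 0) (λ.λ.1)) (λ.λ.λ.λ.λ.1) (λ.(λ.λ.0) ((λ.λ.1 0) (λ.λ.1)))
  →3  (λ.0) (λ.λ.λ.λ.λ.1) (λ.(λ.λ.0) ((λ.λ.1 0) (λ.λ.1)))
  →4  (λ.λ.λ.λ.λ.1) (λ.(λ.λ.0) ((λ.λ.1 0) (λ.λ.1)))
  →5  λ.λ.λ.λ.1

Answer: DIFFERENT — A ⇓ λ.λ.1, B ⇓ λ.λ.λ.λ.1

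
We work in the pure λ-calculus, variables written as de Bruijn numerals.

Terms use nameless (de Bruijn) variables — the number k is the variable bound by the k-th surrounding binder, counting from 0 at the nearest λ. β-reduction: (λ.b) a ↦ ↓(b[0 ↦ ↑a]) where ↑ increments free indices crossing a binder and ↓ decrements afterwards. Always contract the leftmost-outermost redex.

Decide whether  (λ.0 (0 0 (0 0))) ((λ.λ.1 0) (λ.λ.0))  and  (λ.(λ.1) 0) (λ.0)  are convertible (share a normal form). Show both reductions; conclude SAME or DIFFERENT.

Term A:
  start: (λ.0 (0 0 (0 0))) ((λ.λ.1 0) (λ.λ.0))
  →1  (λ.λ.1 0) (λ.λ.0) ((λ.λ.1 0) (λ.λ.0) ((λ.λ.1 0) (λ.λ.0)) ((λ.λ.1 0) (λ.λ.0) ((λ.λ.1 0) (λ.λ.0))))
  →2  (λ.(λ.λ.0) 0) ((λ.λ.1 0) (λ.λ.0) ((λ.λ.1 0) (λ.λ.0)) ((λ.λ.1 0) (λ.λ.0) ((λ.λ.1 0) (λ.λ.0))))
  →3  (λ.λ.0) ((λ.λ.1 0) (λ.λ.0) ((λ.λ.1 0) (λ.λ.0)) ((λ.λ.1 0) (λ.λ.0) ((λ.λ.1 0) (λ.λ.0))))
  →4  λ.0

Term B:
  start: (λ.(λ.1) 0) (λ.0)
  →1  (λ.λ.0) (λ.0)
  →2  λ.0

Answer: SAME — A ⇓ λ.0, B ⇓ λ.0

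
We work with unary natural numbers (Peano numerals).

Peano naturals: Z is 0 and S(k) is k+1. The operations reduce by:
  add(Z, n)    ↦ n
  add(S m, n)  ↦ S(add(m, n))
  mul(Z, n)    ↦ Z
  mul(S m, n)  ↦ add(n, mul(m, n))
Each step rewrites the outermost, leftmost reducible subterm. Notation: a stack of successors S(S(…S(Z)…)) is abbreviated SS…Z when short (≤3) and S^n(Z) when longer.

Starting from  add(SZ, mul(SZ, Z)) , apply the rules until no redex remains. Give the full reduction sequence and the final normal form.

Answer: normal form = SZ  (in 5 steps)

Derivation:
  start: add(SZ, mul(SZ, Z))
  [1] S(add(Z, mul(SZ, Z)))
  [2] S(mul(SZ, Z))
  [3] S(add(Z, mul(Z, Z)))
  [4] S(mul(Z, Z))
  [5] SZ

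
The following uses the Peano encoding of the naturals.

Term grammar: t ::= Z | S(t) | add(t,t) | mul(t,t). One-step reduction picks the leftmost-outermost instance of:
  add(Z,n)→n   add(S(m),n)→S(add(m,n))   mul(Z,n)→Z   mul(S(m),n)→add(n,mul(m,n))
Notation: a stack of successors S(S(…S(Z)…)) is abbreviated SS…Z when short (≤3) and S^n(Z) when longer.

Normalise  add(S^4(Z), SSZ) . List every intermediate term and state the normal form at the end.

  start: add(S^4(Z), SSZ)
  step 1: S(add(SSSZ, SSZ))
  step 2: S(S(add(SSZ, SSZ)))
  step 3: S(S(S(add(SZ, SSZ))))
  step 4: S(S(S(S(add(Z, SSZ)))))
  step 5: S^6(Z)

Answer: normal form = S^6(Z)  (in 5 steps)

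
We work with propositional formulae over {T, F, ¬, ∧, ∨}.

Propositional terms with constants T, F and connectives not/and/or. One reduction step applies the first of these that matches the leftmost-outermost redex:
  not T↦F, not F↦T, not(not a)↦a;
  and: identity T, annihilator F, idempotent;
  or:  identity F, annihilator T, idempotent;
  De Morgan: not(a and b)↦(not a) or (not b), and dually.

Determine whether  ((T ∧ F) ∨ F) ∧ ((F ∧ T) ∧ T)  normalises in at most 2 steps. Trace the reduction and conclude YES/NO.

Answer: NO — after 2 steps the term is F ∧ ((F ∧ T) ∧ T), not yet normal

Working:
  start: ((T ∧ F) ∨ F) ∧ ((F ∧ T) ∧ T)
  [1] (T ∧ F) ∧ ((F ∧ T) ∧ T)
  [2] F ∧ ((F ∧ T) ∧ T)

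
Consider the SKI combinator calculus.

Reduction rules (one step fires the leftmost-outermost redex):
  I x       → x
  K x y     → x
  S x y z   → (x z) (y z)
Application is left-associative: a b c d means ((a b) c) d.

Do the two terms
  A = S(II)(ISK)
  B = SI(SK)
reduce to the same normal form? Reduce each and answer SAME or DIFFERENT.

Term A:
  start: S(II)(ISK)
  [1] SI(ISK)
  [2] SI(SK)

Term B:
  start: SI(SK)

Answer: SAME — A ⇓ SI(SK), B ⇓ SI(SK)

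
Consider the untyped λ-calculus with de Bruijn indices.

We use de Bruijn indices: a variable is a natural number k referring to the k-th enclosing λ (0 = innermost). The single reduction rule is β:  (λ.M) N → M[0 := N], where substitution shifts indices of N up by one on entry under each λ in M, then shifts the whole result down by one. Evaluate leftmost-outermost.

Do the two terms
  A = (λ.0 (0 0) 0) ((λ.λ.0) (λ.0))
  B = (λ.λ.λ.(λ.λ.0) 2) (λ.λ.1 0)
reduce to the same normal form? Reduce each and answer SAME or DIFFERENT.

Answer: DIFFERENT — A ⇓ λ.0, B ⇓ λ.λ.λ.0

Reduction:
Term A:
  start: (λ.0 (0 0) 0) ((λ.λ.0) (λ.0))
  [1] (λ.λ.0) (λ.0) ((λ.λ.0) (λ.0) ((λ.λ.0) (λ.0))) ((λ.λ.0) (λ.0))
  [2] (λ.0) ((λ.λ.0) (λ.0) ((λ.λ.0) (λ.0))) ((λ.λ.0) (λ.0))
  [3] (λ.λ.0) (λ.0) ((λ.λ.0) (λ.0)) ((λ.λ.0) (λ.0))
  [4] (λ.0) ((λ.λ.0) (λ.0)) ((λ.λ.0) (λ.0))
  [5] (λ.λ.0) (λ.0) ((λ.λ.0) (λ.0))
  [6] (λ.0) ((λ.λ.0) (λ.0))
  [7] (λ.λ.0) (λ.0)
  [8] λ.0

Term B:
  start: (λ.λ.λ.(λ.λ.0) 2) (λ.λ.1 0)
  [1] λ.λ.(λ.λ.0) (λ.λ.1 0)
  [2] λ.λ.λ.0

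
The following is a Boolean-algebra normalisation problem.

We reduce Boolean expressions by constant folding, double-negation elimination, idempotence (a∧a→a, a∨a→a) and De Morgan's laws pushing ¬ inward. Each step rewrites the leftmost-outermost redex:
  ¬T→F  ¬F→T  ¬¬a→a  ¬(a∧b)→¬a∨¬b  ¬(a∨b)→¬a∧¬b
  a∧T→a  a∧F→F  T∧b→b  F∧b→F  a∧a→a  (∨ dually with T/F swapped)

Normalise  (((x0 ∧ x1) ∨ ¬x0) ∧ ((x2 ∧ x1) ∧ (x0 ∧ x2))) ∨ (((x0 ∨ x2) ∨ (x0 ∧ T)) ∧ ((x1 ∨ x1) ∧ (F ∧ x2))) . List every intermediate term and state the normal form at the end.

  start: (((x0 ∧ x1) ∨ ¬x0) ∧ ((x2 ∧ x1) ∧ (x0 ∧ x2))) ∨ (((x0 ∨ x2) ∨ (x0 ∧ T)) ∧ ((x1 ∨ x1) ∧ (F ∧ x2)))
  [1] (((x0 ∧ x1) ∨ ¬x0) ∧ ((x2 ∧ x1) ∧ (x0 ∧ x2))) ∨ (((x0 ∨ x2) ∨ x0) ∧ ((x1 ∨ x1) ∧ (F ∧ x2)))
  [2] (((x0 ∧ x1) ∨ ¬x0) ∧ ((x2 ∧ x1) ∧ (x0 ∧ x2))) ∨ (((x0 ∨ x2) ∨ x0) ∧ (x1 ∧ (F ∧ x2)))
  [3] (((x0 ∧ x1) ∨ ¬x0) ∧ ((x2 ∧ x1) ∧ (x0 ∧ x2))) ∨ (((x0 ∨ x2) ∨ x0) ∧ (x1 ∧ F))
  [4] (((x0 ∧ x1) ∨ ¬x0) ∧ ((x2 ∧ x1) ∧ (x0 ∧ x2))) ∨ (((x0 ∨ x2) ∨ x0) ∧ F)
  [5] (((x0 ∧ x1) ∨ ¬x0) ∧ ((x2 ∧ x1) ∧ (x0 ∧ x2))) ∨ F
  [6] ((x0 ∧ x1) ∨ ¬x0) ∧ ((x2 ∧ x1) ∧ (x0 ∧ x2))

Answer: normal form = ((x0 ∧ x1) ∨ ¬x0) ∧ ((x2 ∧ x1) ∧ (x0 ∧ x2))  (in 6 steps)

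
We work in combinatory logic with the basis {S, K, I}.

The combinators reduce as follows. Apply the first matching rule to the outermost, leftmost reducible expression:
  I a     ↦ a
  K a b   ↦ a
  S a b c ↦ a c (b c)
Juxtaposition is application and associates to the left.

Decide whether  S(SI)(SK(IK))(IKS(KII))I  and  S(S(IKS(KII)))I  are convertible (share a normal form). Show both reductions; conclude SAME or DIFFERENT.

Term A:
  start: S(SI)(SK(IK))(IKS(KII))I
  [1] SI(IKS(KII))(SK(IK)(IKS(KII)))I
  [2] I(SK(IK)(IKS(KII)))(IKS(KII)(SK(IK)(IKS(KII))))I
  [3] SK(IK)(IKS(KII))(IKS(KII)(SK(IK)(IKS(KII))))I
  [4] K(IKS(KII))(IK(IKS(KII)))(IKS(KII)(SK(IK)(IKS(KII))))I
  [5] IKS(KII)(IKS(KII)(SK(IK)(IKS(KII))))I
  [6] KS(KII)(IKS(KII)(SK(IK)(IKS(KII))))I
  [7] S(IKS(KII)(SK(IK)(IKS(KII))))I
  [8] S(KS(KII)(SK(IK)(IKS(KII))))I
  [9] S(S(SK(IK)(IKS(KII))))I
  [10] S(S(K(IKS(KII))(IK(IKS(KII)))))I
  [11] S(S(IKS(KII)))I
  [12] S(S(KS(KII)))I
  [13] S(SS)I

Term B:
  start: S(S(IKS(KII)))I
  [1] S(S(KS(KII)))I
  [2] S(SS)I

Answer: SAME — A ⇓ S(SS)I, B ⇓ S(SS)I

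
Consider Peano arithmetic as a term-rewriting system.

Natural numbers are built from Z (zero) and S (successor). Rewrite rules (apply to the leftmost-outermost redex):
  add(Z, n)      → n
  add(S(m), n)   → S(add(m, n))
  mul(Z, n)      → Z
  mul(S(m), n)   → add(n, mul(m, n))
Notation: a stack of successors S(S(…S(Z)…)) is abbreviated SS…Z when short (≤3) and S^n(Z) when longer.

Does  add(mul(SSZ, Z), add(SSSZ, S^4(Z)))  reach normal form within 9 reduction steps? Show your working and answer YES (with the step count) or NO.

  start: add(mul(SSZ, Z), add(SSSZ, S^4(Z)))
  →1  add(add(Z, mul(SZ, Z)), add(SSSZ, S^4(Z)))
  →2  add(mul(SZ, Z), add(SSSZ, S^4(Z)))
  →3  add(add(Z, mul(Z, Z)), add(SSSZ, S^4(Z)))
  →4  add(mul(Z, Z), add(SSSZ, S^4(Z)))
  →5  add(Z, add(SSSZ, S^4(Z)))
  →6  add(SSSZ, S^4(Z))
  →7  S(add(SSZ, S^4(Z)))
  →8  S(S(add(SZ, S^4(Z))))
  →9  S(S(S(add(Z, S^4(Z)))))

Answer: NO — after 9 steps the term is S(S(S(add(Z, S^4(Z))))), not yet normal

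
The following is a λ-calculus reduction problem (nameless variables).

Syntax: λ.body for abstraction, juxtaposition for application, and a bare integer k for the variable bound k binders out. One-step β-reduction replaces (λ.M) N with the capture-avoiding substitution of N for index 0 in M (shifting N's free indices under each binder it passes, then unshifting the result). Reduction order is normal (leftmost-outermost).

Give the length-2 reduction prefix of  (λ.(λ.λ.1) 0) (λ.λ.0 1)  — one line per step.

  start: (λ.(λ.λ.1) 0) (λ.λ.0 1)
  [1] (λ.λ.1) (λ.λ.0 1)
  [2] λ.λ.λ.0 1

Answer: after 2 steps: λ.λ.λ.0 1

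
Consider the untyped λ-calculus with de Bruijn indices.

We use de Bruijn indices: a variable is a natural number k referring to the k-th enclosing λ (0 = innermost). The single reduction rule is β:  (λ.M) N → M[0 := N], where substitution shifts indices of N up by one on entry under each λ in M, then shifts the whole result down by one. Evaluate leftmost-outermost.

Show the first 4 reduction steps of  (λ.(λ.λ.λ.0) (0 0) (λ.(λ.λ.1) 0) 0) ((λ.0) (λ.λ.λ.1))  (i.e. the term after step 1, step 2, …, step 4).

Answer: after 4 steps: (λ.0) (λ.λ.λ.1)

Derivation:
  start: (λ.(λ.λ.λ.0) (0 0) (λ.(λ.λ.1) 0) 0) ((λ.0) (λ.λ.λ.1))
  step 1: (λ.λ.λ.0) ((λ.0) (λ.λ.λ.1) ((λ.0) (λ.λ.λ.1))) (λ.(λ.λ.1) 0) ((λ.0) (λ.λ.λ.1))
  step 2: (λ.λ.0) (λ.(λ.λ.1) 0) ((λ.0) (λ.λ.λ.1))
  step 3: (λ.0) ((λ.0) (λ.λ.λ.1))
  step 4: (λ.0) (λ.λ.λ.1)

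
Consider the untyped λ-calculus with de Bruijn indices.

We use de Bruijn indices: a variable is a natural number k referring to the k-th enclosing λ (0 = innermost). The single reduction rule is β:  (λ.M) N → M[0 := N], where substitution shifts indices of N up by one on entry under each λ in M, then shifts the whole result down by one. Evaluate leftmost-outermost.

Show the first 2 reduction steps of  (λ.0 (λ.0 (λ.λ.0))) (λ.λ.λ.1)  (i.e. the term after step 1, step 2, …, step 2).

  start: (λ.0 (λ.0 (λ.λ.0))) (λ.λ.λ.1)
  →1  (λ.λ.λ.1) (λ.0 (λ.λ.0))
  →2  λ.λ.1

Answer: after 2 steps: λ.λ.1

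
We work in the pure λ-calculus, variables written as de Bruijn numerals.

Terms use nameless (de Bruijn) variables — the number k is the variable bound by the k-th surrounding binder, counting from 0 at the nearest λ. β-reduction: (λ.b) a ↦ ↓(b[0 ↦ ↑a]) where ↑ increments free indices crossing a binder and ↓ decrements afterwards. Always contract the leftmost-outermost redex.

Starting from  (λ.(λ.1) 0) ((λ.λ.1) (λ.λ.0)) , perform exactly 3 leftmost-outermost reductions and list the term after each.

Answer: after 3 steps: λ.λ.λ.0

Reduction:
  start: (λ.(λ.1) 0) ((λ.λ.1) (λ.λ.0))
  →1  (λ.(λ.λ.1) (λ.λ.0)) ((λ.λ.1) (λ.λ.0))
  →2  (λ.λ.1) (λ.λ.0)
  →3  λ.λ.λ.0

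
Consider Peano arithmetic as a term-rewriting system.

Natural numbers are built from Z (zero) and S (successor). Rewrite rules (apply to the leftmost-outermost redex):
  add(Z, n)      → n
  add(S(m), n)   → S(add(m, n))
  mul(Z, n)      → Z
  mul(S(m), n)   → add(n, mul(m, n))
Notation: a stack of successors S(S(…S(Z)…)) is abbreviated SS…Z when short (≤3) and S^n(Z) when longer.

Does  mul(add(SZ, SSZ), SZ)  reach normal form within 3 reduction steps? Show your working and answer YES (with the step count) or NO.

Answer: NO — after 3 steps the term is S(add(Z, mul(add(Z, SSZ), SZ))), not yet normal

Working:
  start: mul(add(SZ, SSZ), SZ)
  step 1: mul(S(add(Z, SSZ)), SZ)
  step 2: add(SZ, mul(add(Z, SSZ), SZ))
  step 3: S(add(Z, mul(add(Z, SSZ), SZ)))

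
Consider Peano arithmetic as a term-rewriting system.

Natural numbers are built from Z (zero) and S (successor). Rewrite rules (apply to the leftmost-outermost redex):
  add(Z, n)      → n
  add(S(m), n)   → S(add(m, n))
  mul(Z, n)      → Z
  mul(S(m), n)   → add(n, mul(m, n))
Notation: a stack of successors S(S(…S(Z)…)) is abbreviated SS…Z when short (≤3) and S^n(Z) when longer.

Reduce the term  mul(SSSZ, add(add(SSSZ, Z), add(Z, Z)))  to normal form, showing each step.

Answer: normal form = S^9(Z)  (in 43 steps)

Reduction:
  start: mul(SSSZ, add(add(SSSZ, Z), add(Z, Z)))
  step 1: add(add(add(SSSZ, Z), add(Z, Z)), mul(SSZ, add(add(SSSZ, Z), add(Z, Z))))
  step 2: add(add(S(add(SSZ, Z)), add(Z, Z)), mul(SSZ, add(add(SSSZ, Z), add(Z, Z))))
  step 3: add(S(add(add(SSZ, Z), add(Z, Z))), mul(SSZ, add(add(SSSZ, Z), add(Z, Z))))
  step 4: S(add(add(add(SSZ, Z), add(Z, Z)), mul(SSZ, add(add(SSSZ, Z), add(Z, Z)))))
  step 5: S(add(add(S(add(SZ, Z)), add(Z, Z)), mul(SSZ, add(add(SSSZ, Z), add(Z, Z)))))
  step 6: S(add(S(add(add(SZ, Z), add(Z, Z))), mul(SSZ, add(add(SSSZ, Z), add(Z, Z)))))
  step 7: S(S(add(add(add(SZ, Z), add(Z, Z)), mul(SSZ, add(add(SSSZ, Z), add(Z, Z))))))
  step 8: S(S(add(add(S(add(Z, Z)), add(Z, Z)), mul(SSZ, add(add(SSSZ, Z), add(Z, Z))))))
  step 9: S(S(add(S(add(add(Z, Z), add(Z, Z))), mul(SSZ, add(add(SSSZ, Z), add(Z, Z))))))
  step 10: S(S(S(add(add(add(Z, Z), add(Z, Z)), mul(SSZ, add(add(SSSZ, Z), add(Z, Z)))))))
  step 11: S(S(S(add(add(Z, add(Z, Z)), mul(SSZ, add(add(SSSZ, Z), add(Z, Z)))))))
  step 12: S(S(S(add(add(Z, Z), mul(SSZ, add(add(SSSZ, Z), add(Z, Z)))))))
  step 13: S(S(S(add(Z, mul(SSZ, add(add(SSSZ, Z), add(Z, Z)))))))
  step 14: S(S(S(mul(SSZ, add(add(SSSZ, Z), add(Z, Z))))))
  step 15: S(S(S(add(add(add(SSSZ, Z), add(Z, Z)), mul(SZ, add(add(SSSZ, Z), add(Z, Z)))))))
  step 16: S(S(S(add(add(S(add(SSZ, Z)), add(Z, Z)), mul(SZ, add(add(SSSZ, Z), add(Z, Z)))))))
  step 17: S(S(S(add(S(add(add(SSZ, Z), add(Z, Z))), mul(SZ, add(add(SSSZ, Z), add(Z, Z)))))))
  step 18: S(S(S(S(add(add(add(SSZ, Z), add(Z, Z)), mul(SZ, add(add(SSSZ, Z), add(Z, Z))))))))
  step 19: S(S(S(S(add(add(S(add(SZ, Z)), add(Z, Z)), mul(SZ, add(add(SSSZ, Z), add(Z, Z))))))))
  step 20: S(S(S(S(add(S(add(add(SZ, Z), add(Z, Z))), mul(SZ, add(add(SSSZ, Z), add(Z, Z))))))))
  step 21: S(S(S(S(S(add(add(add(SZ, Z), add(Z, Z)), mul(SZ, add(add(SSSZ, Z), add(Z, Z)))))))))
  step 22: S(S(S(S(S(add(add(S(add(Z, Z)), add(Z, Z)), mul(SZ, add(add(SSSZ, Z), add(Z, Z)))))))))
  step 23: S(S(S(S(S(add(S(add(add(Z, Z), add(Z, Z))), mul(SZ, add(add(SSSZ, Z), add(Z, Z)))))))))
  step 24: S(S(S(S(S(S(add(add(add(Z, Z), add(Z, Z)), mul(SZ, add(add(SSSZ, Z), add(Z, Z))))))))))
  step 25: S(S(S(S(S(S(add(add(Z, add(Z, Z)), mul(SZ, add(add(SSSZ, Z), add(Z, Z))))))))))
  step 26: S(S(S(S(S(S(add(add(Z, Z), mul(SZ, add(add(SSSZ, Z), add(Z, Z))))))))))
  step 27: S(S(S(S(S(S(add(Z, mul(SZ, add(add(SSSZ, Z), add(Z, Z))))))))))
  step 28: S(S(S(S(S(S(mul(SZ, add(add(SSSZ, Z), add(Z, Z)))))))))
  step 29: S(S(S(S(S(S(add(add(add(SSSZ, Z), add(Z, Z)), mul(Z, add(add(SSSZ, Z), add(Z, Z))))))))))
  step 30: S(S(S(S(S(S(add(add(S(add(SSZ, Z)), add(Z, Z)), mul(Z, add(add(SSSZ, Z), add(Z, Z))))))))))
  step 31: S(S(S(S(S(S(add(S(add(add(SSZ, Z), add(Z, Z))), mul(Z, add(add(SSSZ, Z), add(Z, Z))))))))))
  step 32: S(S(S(S(S(S(S(add(add(add(SSZ, Z), add(Z, Z)), mul(Z, add(add(SSSZ, Z), add(Z, Z)))))))))))
  step 33: S(S(S(S(S(S(S(add(add(S(add(SZ, Z)), add(Z, Z)), mul(Z, add(add(SSSZ, Z), add(Z, Z)))))))))))
  step 34: S(S(S(S(S(S(S(add(S(add(add(SZ, Z), add(Z, Z))), mul(Z, add(add(SSSZ, Z), add(Z, Z)))))))))))
  step 35: S(S(S(S(S(S(S(S(add(add(add(SZ, Z), add(Z, Z)), mul(Z, add(add(SSSZ, Z), add(Z, Z))))))))))))
  step 36: S(S(S(S(S(S(S(S(add(add(S(add(Z, Z)), add(Z, Z)), mul(Z, add(add(SSSZ, Z), add(Z, Z))))))))))))
  step 37: S(S(S(S(S(S(S(S(add(S(add(add(Z, Z), add(Z, Z))), mul(Z, add(add(SSSZ, Z), add(Z, Z))))))))))))
  step 38: S(S(S(S(S(S(S(S(S(add(add(add(Z, Z), add(Z, Z)), mul(Z, add(add(SSSZ, Z), add(Z, Z)))))))))))))
  step 39: S(S(S(S(S(S(S(S(S(add(add(Z, add(Z, Z)), mul(Z, add(add(SSSZ, Z), add(Z, Z)))))))))))))
  step 40: S(S(S(S(S(S(S(S(S(add(add(Z, Z), mul(Z, add(add(SSSZ, Z), add(Z, Z)))))))))))))
  step 41: S(S(S(S(S(S(S(S(S(add(Z, mul(Z, add(add(SSSZ, Z), add(Z, Z)))))))))))))
  step 42: S(S(S(S(S(S(S(S(S(mul(Z, add(add(SSSZ, Z), add(Z, Z))))))))))))
  step 43: S^9(Z)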